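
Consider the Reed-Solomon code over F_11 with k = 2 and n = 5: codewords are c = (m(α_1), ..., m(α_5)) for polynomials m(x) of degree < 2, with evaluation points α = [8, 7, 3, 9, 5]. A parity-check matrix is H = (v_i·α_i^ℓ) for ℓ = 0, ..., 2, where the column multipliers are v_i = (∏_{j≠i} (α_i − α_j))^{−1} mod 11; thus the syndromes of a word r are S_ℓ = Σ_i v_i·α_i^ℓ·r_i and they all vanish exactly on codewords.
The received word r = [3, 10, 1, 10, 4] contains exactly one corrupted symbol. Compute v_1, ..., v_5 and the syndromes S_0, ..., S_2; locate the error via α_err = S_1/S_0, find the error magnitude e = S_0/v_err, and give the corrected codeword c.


S = (5, 2, 3), error at position 2, error magnitude e = 3, c = [3, 7, 1, 10, 4].

Step 1: column multipliers v_i = (∏_{j≠i}(α_i − α_j))^{−1} mod 11.
  i = 1 (α = 8): (8−7)(8−3)(8−9)(8−5) = 1·5·(−1)·3 = −15 ≡ 7, so v_1 = 7^{−1} = 8 (mod 11).
  i = 2 (α = 7): (7−8)(7−3)(7−9)(7−5) = (−1)·4·(−2)·2 = 16 ≡ 5, so v_2 = 5^{−1} = 9 (mod 11).
  i = 3 (α = 3): (3−8)(3−7)(3−9)(3−5) = (−5)·(−4)·(−6)·(−2) = 240 ≡ 9, so v_3 = 9^{−1} = 5 (mod 11).
  i = 4 (α = 9): (9−8)(9−7)(9−3)(9−5) = 1·2·6·4 = 48 ≡ 4, so v_4 = 4^{−1} = 3 (mod 11).
  i = 5 (α = 5): (5−8)(5−7)(5−3)(5−9) = (−3)·(−2)·2·(−4) = −48 ≡ 7, so v_5 = 7^{−1} = 8 (mod 11).
  v = [8, 9, 5, 3, 8].
Step 2: syndromes of r = [3, 10, 1, 10, 4] (all sums mod 11).
  S_0 = Σ v_i r_i = 8·3 + 9·10 + 5·1 + 3·10 + 8·4 = 181 ≡ 5.
  S_1 = Σ v_i α_i r_i = 8·8·3 + 9·7·10 + 5·3·1 + 3·9·10 + 8·5·4 = 1267 ≡ 2.
  α_i^2 mod 11 = [9, 5, 9, 4, 3].
  S_2 = Σ v_i α_i^2 r_i = 8·9·3 + 9·5·10 + 5·9·1 + 3·4·10 + 8·3·4 = 927 ≡ 3.
  S = (5, 2, 3) ≠ 0, so r is not a codeword (an error is present).
Step 3: locate the error. For a single error e at position i, S_ℓ = v_i·e·α_i^ℓ, so α_err = S_1/S_0.
  S_0^{−1} = 5^{−1} = 9 (mod 11), so α_err = 2·9 = 18 ≡ 7 = α_2. Error position i = 2.
  Consistency check: S_2/S_1 = 3·6 = 18 ≡ 7 = α_err ✓ (single-error assumption holds).
Step 4: error magnitude e = S_0/v_2 = S_0·∏_{j≠2}(α_2 − α_j) = 5·5 = 25 ≡ 3 (mod 11).
Step 5: correct position 2: c_2 = r_2 − e = 10 − 3 ≡ 7 (mod 11). Hence c = [3, 7, 1, 10, 4].
  Check: interpolating c through the α_i gives m(x) = 2 + 7·x (degree < 2) with m(α_i) = c_i for every i, so c is indeed a codeword.


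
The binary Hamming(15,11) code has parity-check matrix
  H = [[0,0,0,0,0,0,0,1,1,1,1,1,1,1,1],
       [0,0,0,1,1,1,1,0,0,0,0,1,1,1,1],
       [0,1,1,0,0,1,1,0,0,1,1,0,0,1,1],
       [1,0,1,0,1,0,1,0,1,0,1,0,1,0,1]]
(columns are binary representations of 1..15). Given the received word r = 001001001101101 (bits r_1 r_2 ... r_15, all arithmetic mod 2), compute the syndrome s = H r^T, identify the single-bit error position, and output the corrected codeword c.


s = (1, 0, 0, 0)^T, error position = 8, corrected codeword c = 001001011101101

Compute s = H r^T mod 2 one row at a time:
  s_1 = 0 + 1 + 1 + 0 + 1 + 1 + 0 + 1 = 5 ≡ 1 (mod 2).
  s_2 = 0 + 0 + 1 + 0 + 1 + 1 + 0 + 1 = 4 ≡ 0 (mod 2).
  s_3 = 0 + 1 + 1 + 0 + 1 + 0 + 0 + 1 = 4 ≡ 0 (mod 2).
  s_4 = 0 + 1 + 0 + 0 + 1 + 0 + 1 + 1 = 4 ≡ 0 (mod 2).
s = (1, 0, 0, 0)^T — this equals column 8 of H (binary 1000), so error is at position 8.
Correct: flip bit 8 of r = 001001001101101 to get c = 001001011101101.


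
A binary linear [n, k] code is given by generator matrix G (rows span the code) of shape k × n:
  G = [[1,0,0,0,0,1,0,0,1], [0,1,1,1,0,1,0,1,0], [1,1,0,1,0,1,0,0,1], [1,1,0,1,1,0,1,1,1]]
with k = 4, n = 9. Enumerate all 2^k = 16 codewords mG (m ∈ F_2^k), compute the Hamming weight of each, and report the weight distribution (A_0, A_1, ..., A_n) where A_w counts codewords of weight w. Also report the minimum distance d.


Weight distribution: A_0 = 1, A_2 = 1, A_3 = 3, A_4 = 2, A_5 = 4, A_6 = 3, A_7 = 1, A_8 = 1. Minimum distance d = 2.

Enumerate all 2^4 = 16 messages m ∈ F_2^4.
For each, compute codeword c = mG in F_2^9, then tally its weight.
  m = 0000 → c = 000000000, weight = 0.
  m = 1000 → c = 100001001, weight = 3.
  m = 0100 → c = 011101010, weight = 5.
  m = 1100 → c = 111100011, weight = 6.
  m = 0010 → c = 110101001, weight = 5.
  m = 1010 → c = 010100000, weight = 2.
  m = 0110 → c = 101000011, weight = 4.
  m = 1110 → c = 001001010, weight = 3.
  m = 0001 → c = 110110111, weight = 7.
  m = 1001 → c = 010111110, weight = 6.
  m = 0101 → c = 101011101, weight = 6.
  m = 1101 → c = 001010100, weight = 3.
  m = 0011 → c = 000011110, weight = 4.
  m = 1011 → c = 100010111, weight = 5.
  m = 0111 → c = 011110100, weight = 5.
  m = 1111 → c = 111111101, weight = 8.
Tally weights:
  weight 0: 1 codewords.
  weight 2: 1 codewords.
  weight 3: 3 codewords.
  weight 4: 2 codewords.
  weight 5: 4 codewords.
  weight 6: 3 codewords.
  weight 7: 1 codewords.
  weight 8: 1 codewords.
Minimum distance d = smallest w > 0 with A_w > 0 = 2.
Sanity: Σ A_w = 16 = 2^4 = 16 ✓.


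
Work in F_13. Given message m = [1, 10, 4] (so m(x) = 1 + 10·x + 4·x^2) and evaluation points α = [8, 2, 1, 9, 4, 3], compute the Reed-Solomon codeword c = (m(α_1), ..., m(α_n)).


c = [12, 11, 2, 12, 1, 2]

Message polynomial: m(x) = 1 + 10·x + 4·x^2 (mod 13).
For each evaluation point α_i, compute m(α_i) mod 13:
  α_1 = 8: Horner steps 4 → 3 → 12, so m(8) = 12.
  α_2 = 2: Horner steps 4 → 5 → 11, so m(2) = 11.
  α_3 = 1: Horner steps 4 → 1 → 2, so m(1) = 2.
  α_4 = 9: Horner steps 4 → 7 → 12, so m(9) = 12.
  α_5 = 4: Horner steps 4 → 0 → 1, so m(4) = 1.
  α_6 = 3: Horner steps 4 → 9 → 2, so m(3) = 2.
Codeword c = [12, 11, 2, 12, 1, 2] ∈ F_13^6.


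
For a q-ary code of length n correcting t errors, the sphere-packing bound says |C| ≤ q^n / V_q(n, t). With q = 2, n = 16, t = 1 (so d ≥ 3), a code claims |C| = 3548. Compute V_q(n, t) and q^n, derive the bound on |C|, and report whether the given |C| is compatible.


V_q(n, t) = 17, q^n = 65536, Hamming bound = 3855, |C| = 3548 ≤ bound (satisfied).

Step 1: Compute V_q(n, t) = Σ_{j=0}^1 C(n, j) (q−1)^j.
  j = 0: C(16,0)·(1)^0 = 1·1 = 1.
  j = 1: C(16,1)·(1)^1 = 16·1 = 16.
  V_q(n, t) = 1 + 16 = 17.
Step 2: q^n = 2^16 = 65536.
Step 3: Hamming bound ⌊q^n / V_q(n,t)⌋ = ⌊65536/17⌋ = 3855.
Step 4: Compare |C| = 3548 to 3855: satisfied.
The claimed |C| lies below the Hamming bound.


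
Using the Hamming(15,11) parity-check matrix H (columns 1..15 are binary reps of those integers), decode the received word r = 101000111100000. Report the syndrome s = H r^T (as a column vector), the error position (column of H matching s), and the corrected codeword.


s = (1, 1, 1, 0)^T, error position = 14, corrected codeword c = 101000111100010

Compute s = H r^T mod 2 one row at a time:
  s_1 = 1 + 1 + 1 + 0 + 0 + 0 + 0 + 0 = 3 ≡ 1 (mod 2).
  s_2 = 0 + 0 + 0 + 1 + 0 + 0 + 0 + 0 = 1 ≡ 1 (mod 2).
  s_3 = 0 + 1 + 0 + 1 + 1 + 0 + 0 + 0 = 3 ≡ 1 (mod 2).
  s_4 = 1 + 1 + 0 + 1 + 1 + 0 + 0 + 0 = 4 ≡ 0 (mod 2).
s = (1, 1, 1, 0)^T — this equals column 14 of H (binary 1110), so error is at position 14.
Correct: flip bit 14 of r = 101000111100000 to get c = 101000111100010.


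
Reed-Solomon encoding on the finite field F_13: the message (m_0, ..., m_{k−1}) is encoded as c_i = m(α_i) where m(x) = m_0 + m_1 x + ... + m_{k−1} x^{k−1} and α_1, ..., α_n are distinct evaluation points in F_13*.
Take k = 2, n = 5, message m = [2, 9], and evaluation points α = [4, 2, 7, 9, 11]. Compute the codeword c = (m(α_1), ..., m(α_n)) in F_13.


c = [12, 7, 0, 5, 10]

Message polynomial: m(x) = 2 + 9·x (mod 13).
For each evaluation point α_i, compute m(α_i) mod 13:
  α_1 = 4: Horner steps 9 → 12, so m(4) = 12.
  α_2 = 2: Horner steps 9 → 7, so m(2) = 7.
  α_3 = 7: Horner steps 9 → 0, so m(7) = 0.
  α_4 = 9: Horner steps 9 → 5, so m(9) = 5.
  α_5 = 11: Horner steps 9 → 10, so m(11) = 10.
Codeword c = [12, 7, 0, 5, 10] ∈ F_13^5.


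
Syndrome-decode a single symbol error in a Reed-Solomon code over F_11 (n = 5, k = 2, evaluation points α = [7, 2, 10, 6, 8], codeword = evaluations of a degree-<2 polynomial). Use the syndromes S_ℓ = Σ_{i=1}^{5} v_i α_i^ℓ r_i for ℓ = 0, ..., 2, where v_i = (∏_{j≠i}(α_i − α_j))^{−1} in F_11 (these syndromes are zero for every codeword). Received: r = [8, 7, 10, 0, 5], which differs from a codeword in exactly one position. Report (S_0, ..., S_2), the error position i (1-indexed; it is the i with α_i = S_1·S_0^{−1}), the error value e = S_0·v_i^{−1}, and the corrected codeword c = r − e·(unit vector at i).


S = (2, 4, 8), error at position 2, error magnitude e = 6, c = [8, 1, 10, 0, 5].

Step 1: column multipliers v_i = (∏_{j≠i}(α_i − α_j))^{−1} mod 11.
  i = 1 (α = 7): (7−2)(7−10)(7−6)(7−8) = 5·(−3)·1·(−1) = 15 ≡ 4, so v_1 = 4^{−1} = 3 (mod 11).
  i = 2 (α = 2): (2−7)(2−10)(2−6)(2−8) = (−5)·(−8)·(−4)·(−6) = 960 ≡ 3, so v_2 = 3^{−1} = 4 (mod 11).
  i = 3 (α = 10): (10−7)(10−2)(10−6)(10−8) = 3·8·4·2 = 192 ≡ 5, so v_3 = 5^{−1} = 9 (mod 11).
  i = 4 (α = 6): (6−7)(6−2)(6−10)(6−8) = (−1)·4·(−4)·(−2) = −32 ≡ 1, so v_4 = 1^{−1} = 1 (mod 11).
  i = 5 (α = 8): (8−7)(8−2)(8−10)(8−6) = 1·6·(−2)·2 = −24 ≡ 9, so v_5 = 9^{−1} = 5 (mod 11).
  v = [3, 4, 9, 1, 5].
Step 2: syndromes of r = [8, 7, 10, 0, 5] (all sums mod 11).
  S_0 = Σ v_i r_i = 3·8 + 4·7 + 9·10 + 1·0 + 5·5 = 167 ≡ 2.
  S_1 = Σ v_i α_i r_i = 3·7·8 + 4·2·7 + 9·10·10 + 1·6·0 + 5·8·5 = 1324 ≡ 4.
  α_i^2 mod 11 = [5, 4, 1, 3, 9].
  S_2 = Σ v_i α_i^2 r_i = 3·5·8 + 4·4·7 + 9·1·10 + 1·3·0 + 5·9·5 = 547 ≡ 8.
  S = (2, 4, 8) ≠ 0, so r is not a codeword (an error is present).
Step 3: locate the error. For a single error e at position i, S_ℓ = v_i·e·α_i^ℓ, so α_err = S_1/S_0.
  S_0^{−1} = 2^{−1} = 6 (mod 11), so α_err = 4·6 = 24 ≡ 2 = α_2. Error position i = 2.
  Consistency check: S_2/S_1 = 8·3 = 24 ≡ 2 = α_err ✓ (single-error assumption holds).
Step 4: error magnitude e = S_0/v_2 = S_0·∏_{j≠2}(α_2 − α_j) = 2·3 = 6 ≡ 6 (mod 11).
Step 5: correct position 2: c_2 = r_2 − e = 7 − 6 ≡ 1 (mod 11). Hence c = [8, 1, 10, 0, 5].
  Check: interpolating c through the α_i gives m(x) = 7 + 8·x (degree < 2) with m(α_i) = c_i for every i, so c is indeed a codeword.


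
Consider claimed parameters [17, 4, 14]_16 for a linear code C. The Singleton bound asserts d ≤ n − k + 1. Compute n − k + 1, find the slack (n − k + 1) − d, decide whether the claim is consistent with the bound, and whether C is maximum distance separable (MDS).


Singleton RHS = n − k + 1 = 14, slack = 0, bound satisfied, MDS.

Singleton bound: d ≤ n − k + 1.
Here n = 17, k = 4, so n − k + 1 = 14.
Given d = 14, check d ≤ 14: YES.
Slack = (n − k + 1) − d = 0.
The code is MDS (slack = 0).
Description: the claimed parameters are [17, 4, 14]_16; such a code would be MDS (meets Singleton bound).


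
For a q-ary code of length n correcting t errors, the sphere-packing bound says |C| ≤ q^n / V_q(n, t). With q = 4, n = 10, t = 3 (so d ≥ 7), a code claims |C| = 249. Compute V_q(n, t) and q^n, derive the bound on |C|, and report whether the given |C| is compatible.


V_q(n, t) = 3676, q^n = 1048576, Hamming bound = 285, |C| = 249 ≤ bound (satisfied).

Step 1: Compute V_q(n, t) = Σ_{j=0}^3 C(n, j) (q−1)^j.
  j = 0: C(10,0)·(3)^0 = 1·1 = 1.
  j = 1: C(10,1)·(3)^1 = 10·3 = 30.
  j = 2: C(10,2)·(3)^2 = 45·9 = 405.
  j = 3: C(10,3)·(3)^3 = 120·27 = 3240.
  V_q(n, t) = 1 + 30 + 405 + 3240 = 3676.
Step 2: q^n = 4^10 = 1048576.
Step 3: Hamming bound ⌊q^n / V_q(n,t)⌋ = ⌊1048576/3676⌋ = 285.
Step 4: Compare |C| = 249 to 285: satisfied.
The claimed |C| lies below the Hamming bound.


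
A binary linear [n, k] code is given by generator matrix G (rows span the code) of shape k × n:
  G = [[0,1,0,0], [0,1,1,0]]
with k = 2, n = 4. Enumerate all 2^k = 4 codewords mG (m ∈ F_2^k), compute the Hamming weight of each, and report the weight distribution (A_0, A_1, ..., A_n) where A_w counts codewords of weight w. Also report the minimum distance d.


Weight distribution: A_0 = 1, A_1 = 2, A_2 = 1. Minimum distance d = 1.

Enumerate all 2^2 = 4 messages m ∈ F_2^2.
For each, compute codeword c = mG in F_2^4, then tally its weight.
  m = 00 → c = 0000, weight = 0.
  m = 10 → c = 0100, weight = 1.
  m = 01 → c = 0110, weight = 2.
  m = 11 → c = 0010, weight = 1.
Tally weights:
  weight 0: 1 codewords.
  weight 1: 2 codewords.
  weight 2: 1 codewords.
Minimum distance d = smallest w > 0 with A_w > 0 = 1.
Sanity: Σ A_w = 4 = 2^2 = 4 ✓.


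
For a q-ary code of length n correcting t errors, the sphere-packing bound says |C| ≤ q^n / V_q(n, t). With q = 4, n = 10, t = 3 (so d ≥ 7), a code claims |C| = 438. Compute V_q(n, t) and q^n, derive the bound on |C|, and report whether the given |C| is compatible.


V_q(n, t) = 3676, q^n = 1048576, Hamming bound = 285, |C| = 438 > bound (violated).

Step 1: Compute V_q(n, t) = Σ_{j=0}^3 C(n, j) (q−1)^j.
  j = 0: C(10,0)·(3)^0 = 1·1 = 1.
  j = 1: C(10,1)·(3)^1 = 10·3 = 30.
  j = 2: C(10,2)·(3)^2 = 45·9 = 405.
  j = 3: C(10,3)·(3)^3 = 120·27 = 3240.
  V_q(n, t) = 1 + 30 + 405 + 3240 = 3676.
Step 2: q^n = 4^10 = 1048576.
Step 3: Hamming bound ⌊q^n / V_q(n,t)⌋ = ⌊1048576/3676⌋ = 285.
Step 4: Compare |C| = 438 to 285: violated.
The claimed |C| lies above the Hamming bound, so no 4-ary code of length 10 with d ≥ 7 can have 438 codewords.


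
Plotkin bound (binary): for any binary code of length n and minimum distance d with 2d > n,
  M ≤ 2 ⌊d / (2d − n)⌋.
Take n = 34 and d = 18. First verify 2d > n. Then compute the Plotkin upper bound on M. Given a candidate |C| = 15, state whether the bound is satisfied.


Plotkin bound M ≤ 18; given |C| = 15 ≤ bound (satisfied).

Check applicability: 2d = 36, n = 34.
2d − n = 2 > 0, so Plotkin applies.
Compute d/(2d−n) = 18/2 ≈ 9.0000.
⌊d/(2d−n)⌋ = 9.
Plotkin bound: M ≤ 2·9 = 18.
Given |C| = 15, check: satisfied.
This |C| is below the Plotkin bound.


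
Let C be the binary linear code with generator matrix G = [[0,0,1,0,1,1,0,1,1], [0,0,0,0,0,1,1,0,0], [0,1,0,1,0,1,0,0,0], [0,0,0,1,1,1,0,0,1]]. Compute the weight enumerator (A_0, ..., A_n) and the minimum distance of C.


Weight distribution: A_0 = 1, A_2 = 1, A_3 = 4, A_4 = 4, A_5 = 4, A_6 = 1, A_8 = 1. Minimum distance d = 2.

Enumerate all 2^4 = 16 messages m ∈ F_2^4.
For each, compute codeword c = mG in F_2^9, then tally its weight.
  m = 0000 → c = 000000000, weight = 0.
  m = 1000 → c = 001011011, weight = 5.
  m = 0100 → c = 000001100, weight = 2.
  m = 1100 → c = 001010111, weight = 5.
  m = 0010 → c = 010101000, weight = 3.
  m = 1010 → c = 011110011, weight = 6.
  m = 0110 → c = 010100100, weight = 3.
  m = 1110 → c = 011111111, weight = 8.
  m = 0001 → c = 000111001, weight = 4.
  m = 1001 → c = 001100010, weight = 3.
  m = 0101 → c = 000110101, weight = 4.
  m = 1101 → c = 001101110, weight = 5.
  m = 0011 → c = 010010001, weight = 3.
  m = 1011 → c = 011001010, weight = 4.
  m = 0111 → c = 010011101, weight = 5.
  m = 1111 → c = 011000110, weight = 4.
Tally weights:
  weight 0: 1 codewords.
  weight 2: 1 codewords.
  weight 3: 4 codewords.
  weight 4: 4 codewords.
  weight 5: 4 codewords.
  weight 6: 1 codewords.
  weight 8: 1 codewords.
Minimum distance d = smallest w > 0 with A_w > 0 = 2.
Sanity: Σ A_w = 16 = 2^4 = 16 ✓.


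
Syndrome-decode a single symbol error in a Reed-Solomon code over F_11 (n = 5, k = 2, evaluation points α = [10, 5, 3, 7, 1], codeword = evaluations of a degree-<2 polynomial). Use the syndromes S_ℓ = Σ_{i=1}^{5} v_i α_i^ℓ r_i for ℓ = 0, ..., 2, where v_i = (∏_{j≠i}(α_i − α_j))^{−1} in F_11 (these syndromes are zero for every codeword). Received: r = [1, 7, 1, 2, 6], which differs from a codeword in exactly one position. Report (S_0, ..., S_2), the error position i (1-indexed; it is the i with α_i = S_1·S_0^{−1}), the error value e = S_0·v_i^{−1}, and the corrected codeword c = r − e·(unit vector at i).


S = (10, 1, 10), error at position 1, error magnitude e = 1, c = [0, 7, 1, 2, 6].

Step 1: column multipliers v_i = (∏_{j≠i}(α_i − α_j))^{−1} mod 11.
  i = 1 (α = 10): (10−5)(10−3)(10−7)(10−1) = 5·7·3·9 = 945 ≡ 10, so v_1 = 10^{−1} = 10 (mod 11).
  i = 2 (α = 5): (5−10)(5−3)(5−7)(5−1) = (−5)·2·(−2)·4 = 80 ≡ 3, so v_2 = 3^{−1} = 4 (mod 11).
  i = 3 (α = 3): (3−10)(3−5)(3−7)(3−1) = (−7)·(−2)·(−4)·2 = −112 ≡ 9, so v_3 = 9^{−1} = 5 (mod 11).
  i = 4 (α = 7): (7−10)(7−5)(7−3)(7−1) = (−3)·2·4·6 = −144 ≡ 10, so v_4 = 10^{−1} = 10 (mod 11).
  i = 5 (α = 1): (1−10)(1−5)(1−3)(1−7) = (−9)·(−4)·(−2)·(−6) = 432 ≡ 3, so v_5 = 3^{−1} = 4 (mod 11).
  v = [10, 4, 5, 10, 4].
Step 2: syndromes of r = [1, 7, 1, 2, 6] (all sums mod 11).
  S_0 = Σ v_i r_i = 10·1 + 4·7 + 5·1 + 10·2 + 4·6 = 87 ≡ 10.
  S_1 = Σ v_i α_i r_i = 10·10·1 + 4·5·7 + 5·3·1 + 10·7·2 + 4·1·6 = 419 ≡ 1.
  α_i^2 mod 11 = [1, 3, 9, 5, 1].
  S_2 = Σ v_i α_i^2 r_i = 10·1·1 + 4·3·7 + 5·9·1 + 10·5·2 + 4·1·6 = 263 ≡ 10.
  S = (10, 1, 10) ≠ 0, so r is not a codeword (an error is present).
Step 3: locate the error. For a single error e at position i, S_ℓ = v_i·e·α_i^ℓ, so α_err = S_1/S_0.
  S_0^{−1} = 10^{−1} = 10 (mod 11), so α_err = 1·10 = 10 ≡ 10 = α_1. Error position i = 1.
  Consistency check: S_2/S_1 = 10·1 = 10 ≡ 10 = α_err ✓ (single-error assumption holds).
Step 4: error magnitude e = S_0/v_1 = S_0·∏_{j≠1}(α_1 − α_j) = 10·10 = 100 ≡ 1 (mod 11).
Step 5: correct position 1: c_1 = r_1 − e = 1 − 1 ≡ 0 (mod 11). Hence c = [0, 7, 1, 2, 6].
  Check: interpolating c through the α_i gives m(x) = 3 + 3·x (degree < 2) with m(α_i) = c_i for every i, so c is indeed a codeword.


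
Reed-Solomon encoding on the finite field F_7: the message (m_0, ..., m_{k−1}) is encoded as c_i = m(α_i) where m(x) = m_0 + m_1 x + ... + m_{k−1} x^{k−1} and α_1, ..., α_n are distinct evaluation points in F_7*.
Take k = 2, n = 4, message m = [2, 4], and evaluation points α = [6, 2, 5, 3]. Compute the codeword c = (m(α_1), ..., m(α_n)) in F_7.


c = [5, 3, 1, 0]

Message polynomial: m(x) = 2 + 4·x (mod 7).
For each evaluation point α_i, compute m(α_i) mod 7:
  α_1 = 6: Horner steps 4 → 5, so m(6) = 5.
  α_2 = 2: Horner steps 4 → 3, so m(2) = 3.
  α_3 = 5: Horner steps 4 → 1, so m(5) = 1.
  α_4 = 3: Horner steps 4 → 0, so m(3) = 0.
Codeword c = [5, 3, 1, 0] ∈ F_7^4.


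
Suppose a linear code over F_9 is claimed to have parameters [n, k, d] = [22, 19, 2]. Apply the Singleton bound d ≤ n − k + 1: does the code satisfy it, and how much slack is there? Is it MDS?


Singleton RHS = n − k + 1 = 4, slack = 2, bound satisfied, not MDS.

Singleton bound: d ≤ n − k + 1.
Here n = 22, k = 19, so n − k + 1 = 4.
Given d = 2, check d ≤ 4: YES.
Slack = (n − k + 1) − d = 2.
The code is NOT MDS (slack = 2 > 0).
Description: the claimed parameters are [22, 19, 2]_9; such a code would be non-MDS.


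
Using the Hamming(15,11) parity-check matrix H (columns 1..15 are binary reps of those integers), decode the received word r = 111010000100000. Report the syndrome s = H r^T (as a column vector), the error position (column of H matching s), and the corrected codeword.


s = (1, 1, 1, 1)^T, error position = 15, corrected codeword c = 111010000100001

Compute s = H r^T mod 2 one row at a time:
  s_1 = 0 + 0 + 1 + 0 + 0 + 0 + 0 + 0 = 1 ≡ 1 (mod 2).
  s_2 = 0 + 1 + 0 + 0 + 0 + 0 + 0 + 0 = 1 ≡ 1 (mod 2).
  s_3 = 1 + 1 + 0 + 0 + 1 + 0 + 0 + 0 = 3 ≡ 1 (mod 2).
  s_4 = 1 + 1 + 1 + 0 + 0 + 0 + 0 + 0 = 3 ≡ 1 (mod 2).
s = (1, 1, 1, 1)^T — this equals column 15 of H (binary 1111), so error is at position 15.
Correct: flip bit 15 of r = 111010000100000 to get c = 111010000100001.


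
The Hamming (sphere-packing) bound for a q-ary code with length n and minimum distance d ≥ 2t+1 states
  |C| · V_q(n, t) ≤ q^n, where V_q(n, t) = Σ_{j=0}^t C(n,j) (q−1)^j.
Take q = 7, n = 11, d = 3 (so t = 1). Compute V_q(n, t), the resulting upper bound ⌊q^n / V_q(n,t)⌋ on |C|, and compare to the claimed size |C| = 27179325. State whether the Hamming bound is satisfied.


V_q(n, t) = 67, q^n = 1977326743, Hamming bound = 29512339, |C| = 27179325 ≤ bound (satisfied).

Step 1: Compute V_q(n, t) = Σ_{j=0}^1 C(n, j) (q−1)^j.
  j = 0: C(11,0)·(6)^0 = 1·1 = 1.
  j = 1: C(11,1)·(6)^1 = 11·6 = 66.
  V_q(n, t) = 1 + 66 = 67.
Step 2: q^n = 7^11 = 1977326743.
Step 3: Hamming bound ⌊q^n / V_q(n,t)⌋ = ⌊1977326743/67⌋ = 29512339.
Step 4: Compare |C| = 27179325 to 29512339: satisfied.
The claimed |C| lies below the Hamming bound.


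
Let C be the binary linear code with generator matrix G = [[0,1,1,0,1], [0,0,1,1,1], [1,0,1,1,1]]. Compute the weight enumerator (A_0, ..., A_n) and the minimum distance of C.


Weight distribution: A_0 = 1, A_1 = 1, A_2 = 1, A_3 = 3, A_4 = 2. Minimum distance d = 1.

Enumerate all 2^3 = 8 messages m ∈ F_2^3.
For each, compute codeword c = mG in F_2^5, then tally its weight.
  m = 000 → c = 00000, weight = 0.
  m = 100 → c = 01101, weight = 3.
  m = 010 → c = 00111, weight = 3.
  m = 110 → c = 01010, weight = 2.
  m = 001 → c = 10111, weight = 4.
  m = 101 → c = 11010, weight = 3.
  m = 011 → c = 10000, weight = 1.
  m = 111 → c = 11101, weight = 4.
Tally weights:
  weight 0: 1 codewords.
  weight 1: 1 codewords.
  weight 2: 1 codewords.
  weight 3: 3 codewords.
  weight 4: 2 codewords.
Minimum distance d = smallest w > 0 with A_w > 0 = 1.
Sanity: Σ A_w = 8 = 2^3 = 8 ✓.


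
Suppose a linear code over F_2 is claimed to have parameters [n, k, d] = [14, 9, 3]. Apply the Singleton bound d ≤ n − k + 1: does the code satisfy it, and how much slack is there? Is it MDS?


Singleton RHS = n − k + 1 = 6, slack = 3, bound satisfied, not MDS.

Singleton bound: d ≤ n − k + 1.
Here n = 14, k = 9, so n − k + 1 = 6.
Given d = 3, check d ≤ 6: YES.
Slack = (n − k + 1) − d = 3.
The code is NOT MDS (slack = 3 > 0).
Description: the claimed parameters are [14, 9, 3]_2; such a code would be non-MDS.


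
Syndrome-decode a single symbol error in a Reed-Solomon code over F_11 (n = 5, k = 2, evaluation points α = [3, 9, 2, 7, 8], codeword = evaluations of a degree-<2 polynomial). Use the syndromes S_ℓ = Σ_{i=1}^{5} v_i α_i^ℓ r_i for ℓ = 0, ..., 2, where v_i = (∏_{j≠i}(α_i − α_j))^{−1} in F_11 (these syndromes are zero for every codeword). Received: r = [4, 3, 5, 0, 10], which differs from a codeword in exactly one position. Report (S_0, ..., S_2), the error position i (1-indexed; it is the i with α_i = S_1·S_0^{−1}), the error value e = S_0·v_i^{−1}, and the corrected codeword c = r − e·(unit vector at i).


S = (7, 8, 6), error at position 2, error magnitude e = 5, c = [4, 9, 5, 0, 10].

Step 1: column multipliers v_i = (∏_{j≠i}(α_i − α_j))^{−1} mod 11.
  i = 1 (α = 3): (3−9)(3−2)(3−7)(3−8) = (−6)·1·(−4)·(−5) = −120 ≡ 1, so v_1 = 1^{−1} = 1 (mod 11).
  i = 2 (α = 9): (9−3)(9−2)(9−7)(9−8) = 6·7·2·1 = 84 ≡ 7, so v_2 = 7^{−1} = 8 (mod 11).
  i = 3 (α = 2): (2−3)(2−9)(2−7)(2−8) = (−1)·(−7)·(−5)·(−6) = 210 ≡ 1, so v_3 = 1^{−1} = 1 (mod 11).
  i = 4 (α = 7): (7−3)(7−9)(7−2)(7−8) = 4·(−2)·5·(−1) = 40 ≡ 7, so v_4 = 7^{−1} = 8 (mod 11).
  i = 5 (α = 8): (8−3)(8−9)(8−2)(8−7) = 5·(−1)·6·1 = −30 ≡ 3, so v_5 = 3^{−1} = 4 (mod 11).
  v = [1, 8, 1, 8, 4].
Step 2: syndromes of r = [4, 3, 5, 0, 10] (all sums mod 11).
  S_0 = Σ v_i r_i = 1·4 + 8·3 + 1·5 + 8·0 + 4·10 = 73 ≡ 7.
  S_1 = Σ v_i α_i r_i = 1·3·4 + 8·9·3 + 1·2·5 + 8·7·0 + 4·8·10 = 558 ≡ 8.
  α_i^2 mod 11 = [9, 4, 4, 5, 9].
  S_2 = Σ v_i α_i^2 r_i = 1·9·4 + 8·4·3 + 1·4·5 + 8·5·0 + 4·9·10 = 512 ≡ 6.
  S = (7, 8, 6) ≠ 0, so r is not a codeword (an error is present).
Step 3: locate the error. For a single error e at position i, S_ℓ = v_i·e·α_i^ℓ, so α_err = S_1/S_0.
  S_0^{−1} = 7^{−1} = 8 (mod 11), so α_err = 8·8 = 64 ≡ 9 = α_2. Error position i = 2.
  Consistency check: S_2/S_1 = 6·7 = 42 ≡ 9 = α_err ✓ (single-error assumption holds).
Step 4: error magnitude e = S_0/v_2 = S_0·∏_{j≠2}(α_2 − α_j) = 7·7 = 49 ≡ 5 (mod 11).
Step 5: correct position 2: c_2 = r_2 − e = 3 − 5 ≡ 9 (mod 11). Hence c = [4, 9, 5, 0, 10].
  Check: interpolating c through the α_i gives m(x) = 7 + 10·x (degree < 2) with m(α_i) = c_i for every i, so c is indeed a codeword.


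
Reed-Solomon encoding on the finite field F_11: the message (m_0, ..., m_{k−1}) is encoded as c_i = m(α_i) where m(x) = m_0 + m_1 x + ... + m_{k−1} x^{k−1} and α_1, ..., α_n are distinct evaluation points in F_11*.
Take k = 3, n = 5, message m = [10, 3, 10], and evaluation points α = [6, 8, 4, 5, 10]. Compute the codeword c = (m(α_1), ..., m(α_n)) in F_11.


c = [3, 3, 6, 0, 6]

Message polynomial: m(x) = 10 + 3·x + 10·x^2 (mod 11).
For each evaluation point α_i, compute m(α_i) mod 11:
  α_1 = 6: Horner steps 10 → 8 → 3, so m(6) = 3.
  α_2 = 8: Horner steps 10 → 6 → 3, so m(8) = 3.
  α_3 = 4: Horner steps 10 → 10 → 6, so m(4) = 6.
  α_4 = 5: Horner steps 10 → 9 → 0, so m(5) = 0.
  α_5 = 10: Horner steps 10 → 4 → 6, so m(10) = 6.
Codeword c = [3, 3, 6, 0, 6] ∈ F_11^5.


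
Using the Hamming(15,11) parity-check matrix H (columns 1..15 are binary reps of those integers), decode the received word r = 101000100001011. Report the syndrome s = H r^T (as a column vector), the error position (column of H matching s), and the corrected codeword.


s = (1, 0, 0, 0)^T, error position = 8, corrected codeword c = 101000110001011

Compute s = H r^T mod 2 one row at a time:
  s_1 = 0 + 0 + 0 + 0 + 1 + 0 + 1 + 1 = 3 ≡ 1 (mod 2).
  s_2 = 0 + 0 + 0 + 1 + 1 + 0 + 1 + 1 = 4 ≡ 0 (mod 2).
  s_3 = 0 + 1 + 0 + 1 + 0 + 0 + 1 + 1 = 4 ≡ 0 (mod 2).
  s_4 = 1 + 1 + 0 + 1 + 0 + 0 + 0 + 1 = 4 ≡ 0 (mod 2).
s = (1, 0, 0, 0)^T — this equals column 8 of H (binary 1000), so error is at position 8.
Correct: flip bit 8 of r = 101000100001011 to get c = 101000110001011.


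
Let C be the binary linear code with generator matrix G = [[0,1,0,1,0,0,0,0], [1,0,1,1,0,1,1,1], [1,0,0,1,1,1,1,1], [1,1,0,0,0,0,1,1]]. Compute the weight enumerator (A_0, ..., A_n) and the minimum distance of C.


Weight distribution: A_0 = 1, A_2 = 4, A_4 = 5, A_6 = 6. Minimum distance d = 2.

Enumerate all 2^4 = 16 messages m ∈ F_2^4.
For each, compute codeword c = mG in F_2^8, then tally its weight.
  m = 0000 → c = 00000000, weight = 0.
  m = 1000 → c = 01010000, weight = 2.
  m = 0100 → c = 10110111, weight = 6.
  m = 1100 → c = 11100111, weight = 6.
  m = 0010 → c = 10011111, weight = 6.
  m = 1010 → c = 11001111, weight = 6.
  m = 0110 → c = 00101000, weight = 2.
  m = 1110 → c = 01111000, weight = 4.
  m = 0001 → c = 11000011, weight = 4.
  m = 1001 → c = 10010011, weight = 4.
  m = 0101 → c = 01110100, weight = 4.
  m = 1101 → c = 00100100, weight = 2.
  m = 0011 → c = 01011100, weight = 4.
  m = 1011 → c = 00001100, weight = 2.
  m = 0111 → c = 11101011, weight = 6.
  m = 1111 → c = 10111011, weight = 6.
Tally weights:
  weight 0: 1 codewords.
  weight 2: 4 codewords.
  weight 4: 5 codewords.
  weight 6: 6 codewords.
Minimum distance d = smallest w > 0 with A_w > 0 = 2.
Sanity: Σ A_w = 16 = 2^4 = 16 ✓.


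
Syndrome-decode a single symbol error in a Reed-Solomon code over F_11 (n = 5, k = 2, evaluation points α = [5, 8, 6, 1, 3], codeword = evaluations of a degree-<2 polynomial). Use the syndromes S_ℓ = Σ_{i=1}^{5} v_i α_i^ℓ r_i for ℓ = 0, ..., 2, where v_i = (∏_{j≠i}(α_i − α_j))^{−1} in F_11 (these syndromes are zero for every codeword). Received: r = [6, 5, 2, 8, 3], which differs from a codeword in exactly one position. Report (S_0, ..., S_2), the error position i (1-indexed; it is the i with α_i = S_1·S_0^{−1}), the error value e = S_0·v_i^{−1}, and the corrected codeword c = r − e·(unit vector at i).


S = (6, 6, 6), error at position 4, error magnitude e = 8, c = [6, 5, 2, 0, 3].

Step 1: column multipliers v_i = (∏_{j≠i}(α_i − α_j))^{−1} mod 11.
  i = 1 (α = 5): (5−8)(5−6)(5−1)(5−3) = (−3)·(−1)·4·2 = 24 ≡ 2, so v_1 = 2^{−1} = 6 (mod 11).
  i = 2 (α = 8): (8−5)(8−6)(8−1)(8−3) = 3·2·7·5 = 210 ≡ 1, so v_2 = 1^{−1} = 1 (mod 11).
  i = 3 (α = 6): (6−5)(6−8)(6−1)(6−3) = 1·(−2)·5·3 = −30 ≡ 3, so v_3 = 3^{−1} = 4 (mod 11).
  i = 4 (α = 1): (1−5)(1−8)(1−6)(1−3) = (−4)·(−7)·(−5)·(−2) = 280 ≡ 5, so v_4 = 5^{−1} = 9 (mod 11).
  i = 5 (α = 3): (3−5)(3−8)(3−6)(3−1) = (−2)·(−5)·(−3)·2 = −60 ≡ 6, so v_5 = 6^{−1} = 2 (mod 11).
  v = [6, 1, 4, 9, 2].
Step 2: syndromes of r = [6, 5, 2, 8, 3] (all sums mod 11).
  S_0 = Σ v_i r_i = 6·6 + 1·5 + 4·2 + 9·8 + 2·3 = 127 ≡ 6.
  S_1 = Σ v_i α_i r_i = 6·5·6 + 1·8·5 + 4·6·2 + 9·1·8 + 2·3·3 = 358 ≡ 6.
  α_i^2 mod 11 = [3, 9, 3, 1, 9].
  S_2 = Σ v_i α_i^2 r_i = 6·3·6 + 1·9·5 + 4·3·2 + 9·1·8 + 2·9·3 = 303 ≡ 6.
  S = (6, 6, 6) ≠ 0, so r is not a codeword (an error is present).
Step 3: locate the error. For a single error e at position i, S_ℓ = v_i·e·α_i^ℓ, so α_err = S_1/S_0.
  S_0^{−1} = 6^{−1} = 2 (mod 11), so α_err = 6·2 = 12 ≡ 1 = α_4. Error position i = 4.
  Consistency check: S_2/S_1 = 6·2 = 12 ≡ 1 = α_err ✓ (single-error assumption holds).
Step 4: error magnitude e = S_0/v_4 = S_0·∏_{j≠4}(α_4 − α_j) = 6·5 = 30 ≡ 8 (mod 11).
Step 5: correct position 4: c_4 = r_4 − e = 8 − 8 ≡ 0 (mod 11). Hence c = [6, 5, 2, 0, 3].
  Check: interpolating c through the α_i gives m(x) = 4 + 7·x (degree < 2) with m(α_i) = c_i for every i, so c is indeed a codeword.


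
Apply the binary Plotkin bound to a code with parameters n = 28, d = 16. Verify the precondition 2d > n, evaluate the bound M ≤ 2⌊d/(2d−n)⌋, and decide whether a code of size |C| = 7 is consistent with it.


Plotkin bound M ≤ 8; given |C| = 7 ≤ bound (satisfied).

Check applicability: 2d = 32, n = 28.
2d − n = 4 > 0, so Plotkin applies.
Compute d/(2d−n) = 16/4 ≈ 4.0000.
⌊d/(2d−n)⌋ = 4.
Plotkin bound: M ≤ 2·4 = 8.
Given |C| = 7, check: satisfied.
This |C| is below the Plotkin bound.


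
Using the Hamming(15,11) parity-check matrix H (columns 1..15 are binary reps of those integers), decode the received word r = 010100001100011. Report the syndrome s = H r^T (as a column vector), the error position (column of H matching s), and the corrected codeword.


s = (0, 1, 0, 0)^T, error position = 4, corrected codeword c = 010000001100011

Compute s = H r^T mod 2 one row at a time:
  s_1 = 0 + 1 + 1 + 0 + 0 + 0 + 1 + 1 = 4 ≡ 0 (mod 2).
  s_2 = 1 + 0 + 0 + 0 + 0 + 0 + 1 + 1 = 3 ≡ 1 (mod 2).
  s_3 = 1 + 0 + 0 + 0 + 1 + 0 + 1 + 1 = 4 ≡ 0 (mod 2).
  s_4 = 0 + 0 + 0 + 0 + 1 + 0 + 0 + 1 = 2 ≡ 0 (mod 2).
s = (0, 1, 0, 0)^T — this equals column 4 of H (binary 0100), so error is at position 4.
Correct: flip bit 4 of r = 010100001100011 to get c = 010000001100011.


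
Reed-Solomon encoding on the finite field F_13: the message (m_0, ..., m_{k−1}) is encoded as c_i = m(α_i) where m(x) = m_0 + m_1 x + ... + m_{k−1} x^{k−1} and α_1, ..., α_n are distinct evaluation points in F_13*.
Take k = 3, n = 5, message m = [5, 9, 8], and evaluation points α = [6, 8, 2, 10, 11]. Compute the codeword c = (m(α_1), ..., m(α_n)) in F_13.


c = [9, 4, 3, 11, 6]

Message polynomial: m(x) = 5 + 9·x + 8·x^2 (mod 13).
For each evaluation point α_i, compute m(α_i) mod 13:
  α_1 = 6: Horner steps 8 → 5 → 9, so m(6) = 9.
  α_2 = 8: Horner steps 8 → 8 → 4, so m(8) = 4.
  α_3 = 2: Horner steps 8 → 12 → 3, so m(2) = 3.
  α_4 = 10: Horner steps 8 → 11 → 11, so m(10) = 11.
  α_5 = 11: Horner steps 8 → 6 → 6, so m(11) = 6.
Codeword c = [9, 4, 3, 11, 6] ∈ F_13^5.


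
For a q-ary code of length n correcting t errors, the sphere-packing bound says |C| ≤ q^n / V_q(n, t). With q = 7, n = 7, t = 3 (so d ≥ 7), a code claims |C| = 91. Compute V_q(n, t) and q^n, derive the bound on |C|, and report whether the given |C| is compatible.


V_q(n, t) = 8359, q^n = 823543, Hamming bound = 98, |C| = 91 ≤ bound (satisfied).

Step 1: Compute V_q(n, t) = Σ_{j=0}^3 C(n, j) (q−1)^j.
  j = 0: C(7,0)·(6)^0 = 1·1 = 1.
  j = 1: C(7,1)·(6)^1 = 7·6 = 42.
  j = 2: C(7,2)·(6)^2 = 21·36 = 756.
  j = 3: C(7,3)·(6)^3 = 35·216 = 7560.
  V_q(n, t) = 1 + 42 + 756 + 7560 = 8359.
Step 2: q^n = 7^7 = 823543.
Step 3: Hamming bound ⌊q^n / V_q(n,t)⌋ = ⌊823543/8359⌋ = 98.
Step 4: Compare |C| = 91 to 98: satisfied.
The claimed |C| lies below the Hamming bound.


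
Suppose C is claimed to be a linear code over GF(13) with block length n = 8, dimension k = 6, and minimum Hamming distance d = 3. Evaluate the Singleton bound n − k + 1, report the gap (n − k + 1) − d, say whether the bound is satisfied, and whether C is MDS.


Singleton RHS = n − k + 1 = 3, slack = 0, bound satisfied, MDS.

Singleton bound: d ≤ n − k + 1.
Here n = 8, k = 6, so n − k + 1 = 3.
Given d = 3, check d ≤ 3: YES.
Slack = (n − k + 1) − d = 0.
The code is MDS (slack = 0).
Description: the claimed parameters are [8, 6, 3]_13; such a code would be MDS (meets Singleton bound).


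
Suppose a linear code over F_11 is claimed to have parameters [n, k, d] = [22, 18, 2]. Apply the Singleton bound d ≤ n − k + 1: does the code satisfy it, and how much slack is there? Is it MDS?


Singleton RHS = n − k + 1 = 5, slack = 3, bound satisfied, not MDS.

Singleton bound: d ≤ n − k + 1.
Here n = 22, k = 18, so n − k + 1 = 5.
Given d = 2, check d ≤ 5: YES.
Slack = (n − k + 1) − d = 3.
The code is NOT MDS (slack = 3 > 0).
Description: the claimed parameters are [22, 18, 2]_11; such a code would be non-MDS.


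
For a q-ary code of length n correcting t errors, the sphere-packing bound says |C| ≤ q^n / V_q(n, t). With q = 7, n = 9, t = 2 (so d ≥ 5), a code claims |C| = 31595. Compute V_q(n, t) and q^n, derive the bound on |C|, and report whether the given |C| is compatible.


V_q(n, t) = 1351, q^n = 40353607, Hamming bound = 29869, |C| = 31595 > bound (violated).

Step 1: Compute V_q(n, t) = Σ_{j=0}^2 C(n, j) (q−1)^j.
  j = 0: C(9,0)·(6)^0 = 1·1 = 1.
  j = 1: C(9,1)·(6)^1 = 9·6 = 54.
  j = 2: C(9,2)·(6)^2 = 36·36 = 1296.
  V_q(n, t) = 1 + 54 + 1296 = 1351.
Step 2: q^n = 7^9 = 40353607.
Step 3: Hamming bound ⌊q^n / V_q(n,t)⌋ = ⌊40353607/1351⌋ = 29869.
Step 4: Compare |C| = 31595 to 29869: violated.
The claimed |C| lies above the Hamming bound, so no 7-ary code of length 9 with d ≥ 5 can have 31595 codewords.


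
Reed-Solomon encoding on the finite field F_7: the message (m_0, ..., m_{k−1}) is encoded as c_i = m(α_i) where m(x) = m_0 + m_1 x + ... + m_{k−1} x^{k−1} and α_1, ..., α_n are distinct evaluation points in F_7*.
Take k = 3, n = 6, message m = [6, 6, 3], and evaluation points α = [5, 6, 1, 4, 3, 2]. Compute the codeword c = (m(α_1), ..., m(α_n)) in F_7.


c = [6, 3, 1, 1, 2, 2]

Message polynomial: m(x) = 6 + 6·x + 3·x^2 (mod 7).
For each evaluation point α_i, compute m(α_i) mod 7:
  α_1 = 5: Horner steps 3 → 0 → 6, so m(5) = 6.
  α_2 = 6: Horner steps 3 → 3 → 3, so m(6) = 3.
  α_3 = 1: Horner steps 3 → 2 → 1, so m(1) = 1.
  α_4 = 4: Horner steps 3 → 4 → 1, so m(4) = 1.
  α_5 = 3: Horner steps 3 → 1 → 2, so m(3) = 2.
  α_6 = 2: Horner steps 3 → 5 → 2, so m(2) = 2.
Codeword c = [6, 3, 1, 1, 2, 2] ∈ F_7^6.


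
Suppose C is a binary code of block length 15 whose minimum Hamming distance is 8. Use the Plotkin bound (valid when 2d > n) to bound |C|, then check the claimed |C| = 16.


Plotkin bound M ≤ 16; given |C| = 16 ≤ bound (satisfied).

Check applicability: 2d = 16, n = 15.
2d − n = 1 > 0, so Plotkin applies.
Compute d/(2d−n) = 8/1 ≈ 8.0000.
⌊d/(2d−n)⌋ = 8.
Plotkin bound: M ≤ 2·8 = 16.
Given |C| = 16, check: satisfied.
This |C| is at the Plotkin bound.


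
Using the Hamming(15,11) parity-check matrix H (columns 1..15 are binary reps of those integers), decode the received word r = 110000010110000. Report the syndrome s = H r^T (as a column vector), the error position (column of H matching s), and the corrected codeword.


s = (1, 0, 1, 0)^T, error position = 10, corrected codeword c = 110000010010000

Compute s = H r^T mod 2 one row at a time:
  s_1 = 1 + 0 + 1 + 1 + 0 + 0 + 0 + 0 = 3 ≡ 1 (mod 2).
  s_2 = 0 + 0 + 0 + 0 + 0 + 0 + 0 + 0 = 0 ≡ 0 (mod 2).
  s_3 = 1 + 0 + 0 + 0 + 1 + 1 + 0 + 0 = 3 ≡ 1 (mod 2).
  s_4 = 1 + 0 + 0 + 0 + 0 + 1 + 0 + 0 = 2 ≡ 0 (mod 2).
s = (1, 0, 1, 0)^T — this equals column 10 of H (binary 1010), so error is at position 10.
Correct: flip bit 10 of r = 110000010110000 to get c = 110000010010000.


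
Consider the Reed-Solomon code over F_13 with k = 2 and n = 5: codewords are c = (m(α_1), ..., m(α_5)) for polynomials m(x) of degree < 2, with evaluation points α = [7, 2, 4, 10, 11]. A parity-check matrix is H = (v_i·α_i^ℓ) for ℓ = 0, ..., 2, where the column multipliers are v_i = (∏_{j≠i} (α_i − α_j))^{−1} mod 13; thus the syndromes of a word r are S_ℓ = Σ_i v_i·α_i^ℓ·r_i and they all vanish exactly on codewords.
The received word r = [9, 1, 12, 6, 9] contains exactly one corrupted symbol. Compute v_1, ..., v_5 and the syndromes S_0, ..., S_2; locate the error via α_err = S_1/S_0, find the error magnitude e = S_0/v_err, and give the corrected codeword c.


S = (6, 1, 11), error at position 5, error magnitude e = 4, c = [9, 1, 12, 6, 5].

Step 1: column multipliers v_i = (∏_{j≠i}(α_i − α_j))^{−1} mod 13.
  i = 1 (α = 7): (7−2)(7−4)(7−10)(7−11) = 5·3·(−3)·(−4) = 180 ≡ 11, so v_1 = 11^{−1} = 6 (mod 13).
  i = 2 (α = 2): (2−7)(2−4)(2−10)(2−11) = (−5)·(−2)·(−8)·(−9) = 720 ≡ 5, so v_2 = 5^{−1} = 8 (mod 13).
  i = 3 (α = 4): (4−7)(4−2)(4−10)(4−11) = (−3)·2·(−6)·(−7) = −252 ≡ 8, so v_3 = 8^{−1} = 5 (mod 13).
  i = 4 (α = 10): (10−7)(10−2)(10−4)(10−11) = 3·8·6·(−1) = −144 ≡ 12, so v_4 = 12^{−1} = 12 (mod 13).
  i = 5 (α = 11): (11−7)(11−2)(11−4)(11−10) = 4·9·7·1 = 252 ≡ 5, so v_5 = 5^{−1} = 8 (mod 13).
  v = [6, 8, 5, 12, 8].
Step 2: syndromes of r = [9, 1, 12, 6, 9] (all sums mod 13).
  S_0 = Σ v_i r_i = 6·9 + 8·1 + 5·12 + 12·6 + 8·9 = 266 ≡ 6.
  S_1 = Σ v_i α_i r_i = 6·7·9 + 8·2·1 + 5·4·12 + 12·10·6 + 8·11·9 = 2146 ≡ 1.
  α_i^2 mod 13 = [10, 4, 3, 9, 4].
  S_2 = Σ v_i α_i^2 r_i = 6·10·9 + 8·4·1 + 5·3·12 + 12·9·6 + 8·4·9 = 1688 ≡ 11.
  S = (6, 1, 11) ≠ 0, so r is not a codeword (an error is present).
Step 3: locate the error. For a single error e at position i, S_ℓ = v_i·e·α_i^ℓ, so α_err = S_1/S_0.
  S_0^{−1} = 6^{−1} = 11 (mod 13), so α_err = 1·11 = 11 ≡ 11 = α_5. Error position i = 5.
  Consistency check: S_2/S_1 = 11·1 = 11 ≡ 11 = α_err ✓ (single-error assumption holds).
Step 4: error magnitude e = S_0/v_5 = S_0·∏_{j≠5}(α_5 − α_j) = 6·5 = 30 ≡ 4 (mod 13).
Step 5: correct position 5: c_5 = r_5 − e = 9 − 4 ≡ 5 (mod 13). Hence c = [9, 1, 12, 6, 5].
  Check: interpolating c through the α_i gives m(x) = 3 + 12·x (degree < 2) with m(α_i) = c_i for every i, so c is indeed a codeword.


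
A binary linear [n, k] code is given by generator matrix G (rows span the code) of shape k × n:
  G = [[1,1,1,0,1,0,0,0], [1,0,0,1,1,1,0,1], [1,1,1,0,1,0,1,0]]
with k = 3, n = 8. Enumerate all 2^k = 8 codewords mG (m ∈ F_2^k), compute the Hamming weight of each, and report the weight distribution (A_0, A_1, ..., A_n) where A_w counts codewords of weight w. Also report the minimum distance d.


Weight distribution: A_0 = 1, A_1 = 1, A_4 = 1, A_5 = 3, A_6 = 2. Minimum distance d = 1.

Enumerate all 2^3 = 8 messages m ∈ F_2^3.
For each, compute codeword c = mG in F_2^8, then tally its weight.
  m = 000 → c = 00000000, weight = 0.
  m = 100 → c = 11101000, weight = 4.
  m = 010 → c = 10011101, weight = 5.
  m = 110 → c = 01110101, weight = 5.
  m = 001 → c = 11101010, weight = 5.
  m = 101 → c = 00000010, weight = 1.
  m = 011 → c = 01110111, weight = 6.
  m = 111 → c = 10011111, weight = 6.
Tally weights:
  weight 0: 1 codewords.
  weight 1: 1 codewords.
  weight 4: 1 codewords.
  weight 5: 3 codewords.
  weight 6: 2 codewords.
Minimum distance d = smallest w > 0 with A_w > 0 = 1.
Sanity: Σ A_w = 8 = 2^3 = 8 ✓.
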